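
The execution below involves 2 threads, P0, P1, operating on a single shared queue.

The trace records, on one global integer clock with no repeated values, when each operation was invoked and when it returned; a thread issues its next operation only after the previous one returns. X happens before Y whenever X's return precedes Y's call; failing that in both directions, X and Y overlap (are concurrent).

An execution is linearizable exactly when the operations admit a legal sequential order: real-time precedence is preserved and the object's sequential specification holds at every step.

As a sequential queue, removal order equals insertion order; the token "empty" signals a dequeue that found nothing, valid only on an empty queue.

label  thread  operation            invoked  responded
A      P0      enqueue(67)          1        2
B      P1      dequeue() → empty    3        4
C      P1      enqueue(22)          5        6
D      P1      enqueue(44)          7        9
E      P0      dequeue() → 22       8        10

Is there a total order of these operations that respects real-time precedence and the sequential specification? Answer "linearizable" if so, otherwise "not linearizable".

events 1..3 are fine; event 4 — the response of B at time 4 — makes the prefix non-linearizable
one real-time candidate order over the 2 completed operations — the queue replay rejects it
take A, B: step 2 already fails, because B dequeue() → empty cannot occur there

not linearizable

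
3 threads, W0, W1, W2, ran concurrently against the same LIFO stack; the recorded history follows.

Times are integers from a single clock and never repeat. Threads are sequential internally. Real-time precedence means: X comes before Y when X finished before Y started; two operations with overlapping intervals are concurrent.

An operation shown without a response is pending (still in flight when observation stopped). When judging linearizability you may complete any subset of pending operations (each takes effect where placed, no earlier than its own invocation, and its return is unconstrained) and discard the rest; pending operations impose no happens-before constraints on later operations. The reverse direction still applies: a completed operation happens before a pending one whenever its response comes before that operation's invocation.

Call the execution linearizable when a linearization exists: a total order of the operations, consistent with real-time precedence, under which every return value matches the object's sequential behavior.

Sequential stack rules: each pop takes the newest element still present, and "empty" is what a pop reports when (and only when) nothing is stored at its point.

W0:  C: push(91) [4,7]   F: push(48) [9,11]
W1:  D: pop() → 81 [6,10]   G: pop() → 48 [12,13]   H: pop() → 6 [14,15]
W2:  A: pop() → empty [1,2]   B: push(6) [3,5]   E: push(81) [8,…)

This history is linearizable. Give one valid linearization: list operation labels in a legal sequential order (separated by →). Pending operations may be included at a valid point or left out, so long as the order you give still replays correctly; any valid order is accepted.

A → C → B → E → D → F → G → H

after step 1 (A pop() → empty): stack <>
after step 2 (C push(91)): stack <91>
after step 3 (B push(6)): stack <91,6>
after step 4 (E push(81) (pending, included)): stack <91,6,81>
after step 5 (D pop() → 81): stack <91,6>
after step 6 (F push(48)): stack <91,6,48>
after step 7 (G pop() → 48): stack <91,6>
after step 8 (H pop() → 6): stack <91>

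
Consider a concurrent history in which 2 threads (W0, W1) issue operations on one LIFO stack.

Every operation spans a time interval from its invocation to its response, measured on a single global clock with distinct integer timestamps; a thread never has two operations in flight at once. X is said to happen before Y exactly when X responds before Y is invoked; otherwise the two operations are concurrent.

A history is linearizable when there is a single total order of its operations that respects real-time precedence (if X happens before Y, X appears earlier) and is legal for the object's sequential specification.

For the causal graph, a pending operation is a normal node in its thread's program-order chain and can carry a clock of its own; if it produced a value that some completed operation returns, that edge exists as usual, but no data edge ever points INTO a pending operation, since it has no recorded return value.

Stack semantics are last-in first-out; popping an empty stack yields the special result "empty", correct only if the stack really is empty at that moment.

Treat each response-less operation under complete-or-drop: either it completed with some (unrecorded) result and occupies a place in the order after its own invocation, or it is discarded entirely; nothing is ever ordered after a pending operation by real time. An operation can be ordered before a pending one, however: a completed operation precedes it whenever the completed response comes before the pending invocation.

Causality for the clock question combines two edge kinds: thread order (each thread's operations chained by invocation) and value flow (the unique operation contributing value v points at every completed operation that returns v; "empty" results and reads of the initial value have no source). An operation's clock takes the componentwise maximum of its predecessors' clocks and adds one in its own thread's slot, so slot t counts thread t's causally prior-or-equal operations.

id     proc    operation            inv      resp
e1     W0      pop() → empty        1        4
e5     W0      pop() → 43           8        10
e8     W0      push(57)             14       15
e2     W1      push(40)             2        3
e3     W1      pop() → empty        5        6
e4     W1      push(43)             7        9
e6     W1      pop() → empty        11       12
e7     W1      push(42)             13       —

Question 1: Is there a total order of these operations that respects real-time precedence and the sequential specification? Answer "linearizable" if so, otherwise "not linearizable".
not linearizable

prefix check: 1..5 passes, 1..6 fails once e3's time-6 response joins
every one of the 2 real-time-consistent orders over 3 completed LIFO stack ops fails the sequential spec
for example e1, e2, e3 fails at step 3: e3 pop() → empty is not legal there
for example e2, e1, e3 fails at step 2: e1 pop() → empty is not legal there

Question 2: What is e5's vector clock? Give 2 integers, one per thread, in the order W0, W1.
(2, 3)

root op e2, invoked 2: fresh clock plus W1's own tick → (0, 1)
root op e1, invoked 1: fresh clock plus W0's own tick → (1, 0)
VC(e3, invoked at 5): max of VC(e2)=(0, 1), then +1 on thread W1 → (0, 2)
VC(e4, invoked at 7): max of VC(e3)=(0, 2), then +1 on thread W1 → (0, 3)
VC(e6, invoked at 11): max of VC(e4)=(0, 3), then +1 on thread W1 → (0, 4)
VC(e7, invoked at 13): max of VC(e6)=(0, 4), then +1 on thread W1 → (0, 5)
VC(e5, invoked at 8): max of VC(e1)=(1, 0), VC(e4)=(0, 3), then +1 on thread W0 → (2, 3)
VC(e8, invoked at 14): max of VC(e5)=(2, 3), then +1 on thread W0 → (3, 3)
target: VC(e5) = (2, 3)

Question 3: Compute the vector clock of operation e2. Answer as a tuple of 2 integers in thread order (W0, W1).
(0, 1)

VC(e2, invoked at 2): no causal predecessors; +1 on W1 → (0, 1)
VC(e1, invoked at 1): no causal predecessors; +1 on W0 → (1, 0)
from VC(e2)=(0, 1), e3 (invoked 5) maxes components and bumps W1 → (0, 2)
from VC(e3)=(0, 2), e4 (invoked 7) maxes components and bumps W1 → (0, 3)
from VC(e4)=(0, 3), e6 (invoked 11) maxes components and bumps W1 → (0, 4)
from VC(e6)=(0, 4), e7 (invoked 13) maxes components and bumps W1 → (0, 5)
from VC(e1)=(1, 0), VC(e4)=(0, 3), e5 (invoked 8) maxes components and bumps W0 → (2, 3)
from VC(e5)=(2, 3), e8 (invoked 14) maxes components and bumps W0 → (3, 3)
target: VC(e2) = (0, 1)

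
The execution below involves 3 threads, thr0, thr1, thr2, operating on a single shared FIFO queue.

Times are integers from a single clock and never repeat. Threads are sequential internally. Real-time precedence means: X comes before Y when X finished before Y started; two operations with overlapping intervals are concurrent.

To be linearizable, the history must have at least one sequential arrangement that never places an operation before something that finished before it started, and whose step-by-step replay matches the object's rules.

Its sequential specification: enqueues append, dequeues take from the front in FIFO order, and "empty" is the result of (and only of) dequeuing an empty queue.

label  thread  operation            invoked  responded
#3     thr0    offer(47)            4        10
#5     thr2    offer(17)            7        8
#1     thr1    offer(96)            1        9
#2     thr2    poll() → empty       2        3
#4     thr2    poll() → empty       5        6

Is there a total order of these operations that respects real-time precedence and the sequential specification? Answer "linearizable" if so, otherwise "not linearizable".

one valid linearization: #2, #4, #1, #3, #5
1. #2 poll() → empty, leaving queue <>
2. #4 poll() → empty, leaving queue <>
3. #1 offer(96), leaving queue <96>
4. #3 offer(47), leaving queue <96,47>
5. #5 offer(17), leaving queue <96,47,17>

linearizable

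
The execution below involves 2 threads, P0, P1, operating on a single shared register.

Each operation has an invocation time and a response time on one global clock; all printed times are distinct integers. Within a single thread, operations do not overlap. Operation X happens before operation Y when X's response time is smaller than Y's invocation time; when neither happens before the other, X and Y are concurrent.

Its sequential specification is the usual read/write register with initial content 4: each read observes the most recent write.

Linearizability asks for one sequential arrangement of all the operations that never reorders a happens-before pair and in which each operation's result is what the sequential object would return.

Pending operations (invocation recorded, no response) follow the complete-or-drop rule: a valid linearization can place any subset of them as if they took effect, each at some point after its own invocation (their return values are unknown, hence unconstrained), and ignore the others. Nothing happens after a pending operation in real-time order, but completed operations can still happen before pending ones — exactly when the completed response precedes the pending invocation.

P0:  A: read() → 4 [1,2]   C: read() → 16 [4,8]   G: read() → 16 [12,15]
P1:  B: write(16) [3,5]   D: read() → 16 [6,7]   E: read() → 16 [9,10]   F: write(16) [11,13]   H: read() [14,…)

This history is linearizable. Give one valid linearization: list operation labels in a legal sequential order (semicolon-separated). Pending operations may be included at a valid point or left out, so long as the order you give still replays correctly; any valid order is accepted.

after step 1 (A read() → 4): value 4
after step 2 (B write(16)): value 16
after step 3 (C read() → 16): value 16
after step 4 (D read() → 16): value 16
after step 5 (E read() → 16): value 16
after step 6 (F write(16)): value 16
after step 7 (G read() → 16): value 16

A; B; C; D; E; F; G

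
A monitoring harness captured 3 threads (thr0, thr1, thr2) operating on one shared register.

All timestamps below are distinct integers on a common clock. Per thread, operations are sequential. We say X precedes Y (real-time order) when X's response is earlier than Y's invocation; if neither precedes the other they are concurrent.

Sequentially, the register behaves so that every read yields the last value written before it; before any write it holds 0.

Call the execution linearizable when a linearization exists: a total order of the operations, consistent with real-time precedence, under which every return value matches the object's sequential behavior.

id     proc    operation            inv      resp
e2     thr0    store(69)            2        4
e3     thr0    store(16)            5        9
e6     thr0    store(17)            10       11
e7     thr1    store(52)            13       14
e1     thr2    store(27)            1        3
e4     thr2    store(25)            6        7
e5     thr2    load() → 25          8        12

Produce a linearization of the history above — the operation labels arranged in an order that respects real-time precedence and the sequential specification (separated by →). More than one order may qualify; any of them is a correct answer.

step 1: e1 store(27) — value 27
step 2: e2 store(69) — value 69
step 3: e3 store(16) — value 16
step 4: e4 store(25) — value 25
step 5: e5 load() → 25 — value 25
step 6: e6 store(17) — value 17
step 7: e7 store(52) — value 52

e1 → e2 → e3 → e4 → e5 → e6 → e7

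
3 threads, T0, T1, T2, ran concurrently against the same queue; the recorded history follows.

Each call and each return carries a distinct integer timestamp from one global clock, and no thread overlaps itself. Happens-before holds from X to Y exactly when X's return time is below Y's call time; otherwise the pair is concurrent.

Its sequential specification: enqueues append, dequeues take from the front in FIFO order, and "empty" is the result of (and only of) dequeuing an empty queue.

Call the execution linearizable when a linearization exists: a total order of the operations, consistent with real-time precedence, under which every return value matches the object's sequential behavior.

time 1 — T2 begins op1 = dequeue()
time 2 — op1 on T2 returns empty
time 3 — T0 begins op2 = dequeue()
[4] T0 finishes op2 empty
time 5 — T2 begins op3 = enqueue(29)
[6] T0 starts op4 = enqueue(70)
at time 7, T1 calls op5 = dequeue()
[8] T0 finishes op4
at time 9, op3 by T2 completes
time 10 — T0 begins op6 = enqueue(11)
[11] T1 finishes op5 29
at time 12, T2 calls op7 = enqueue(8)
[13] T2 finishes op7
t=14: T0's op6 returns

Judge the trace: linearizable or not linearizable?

linearizable

one valid linearization: op1, op2, op3, op4, op5, op6, op7
after step 1 (op1 dequeue() → empty): queue <>
after step 2 (op2 dequeue() → empty): queue <>
after step 3 (op3 enqueue(29)): queue <29>
after step 4 (op4 enqueue(70)): queue <29,70>
after step 5 (op5 dequeue() → 29): queue <70>
after step 6 (op6 enqueue(11)): queue <70,11>
after step 7 (op7 enqueue(8)): queue <70,11,8>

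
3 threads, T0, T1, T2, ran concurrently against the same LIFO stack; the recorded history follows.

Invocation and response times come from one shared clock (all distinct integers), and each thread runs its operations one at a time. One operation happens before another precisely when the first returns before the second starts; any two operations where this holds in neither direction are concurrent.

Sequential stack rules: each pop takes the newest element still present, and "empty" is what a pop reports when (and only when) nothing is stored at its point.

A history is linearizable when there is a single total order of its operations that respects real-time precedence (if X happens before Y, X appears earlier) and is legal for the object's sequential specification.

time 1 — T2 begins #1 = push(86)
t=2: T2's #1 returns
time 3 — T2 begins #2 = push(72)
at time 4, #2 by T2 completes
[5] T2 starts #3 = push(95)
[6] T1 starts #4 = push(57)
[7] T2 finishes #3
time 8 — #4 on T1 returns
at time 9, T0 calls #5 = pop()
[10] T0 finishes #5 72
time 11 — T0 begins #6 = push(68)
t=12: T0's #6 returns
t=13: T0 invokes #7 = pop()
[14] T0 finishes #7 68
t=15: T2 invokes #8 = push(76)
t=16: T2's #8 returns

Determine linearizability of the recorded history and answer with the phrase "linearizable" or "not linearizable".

events 1..9 are fine; event 10 — the response of #5 at time 10 — makes the prefix non-linearizable
no legal order exists: 2 real-time-consistent candidates over 5 completed LIFO stack operations, all rejected
take #1, #2, #3, #4, #5: step 5 already fails, because #5 pop() → 72 cannot occur there
take #1, #2, #4, #3, #5: step 5 already fails, because #5 pop() → 72 cannot occur there

not linearizable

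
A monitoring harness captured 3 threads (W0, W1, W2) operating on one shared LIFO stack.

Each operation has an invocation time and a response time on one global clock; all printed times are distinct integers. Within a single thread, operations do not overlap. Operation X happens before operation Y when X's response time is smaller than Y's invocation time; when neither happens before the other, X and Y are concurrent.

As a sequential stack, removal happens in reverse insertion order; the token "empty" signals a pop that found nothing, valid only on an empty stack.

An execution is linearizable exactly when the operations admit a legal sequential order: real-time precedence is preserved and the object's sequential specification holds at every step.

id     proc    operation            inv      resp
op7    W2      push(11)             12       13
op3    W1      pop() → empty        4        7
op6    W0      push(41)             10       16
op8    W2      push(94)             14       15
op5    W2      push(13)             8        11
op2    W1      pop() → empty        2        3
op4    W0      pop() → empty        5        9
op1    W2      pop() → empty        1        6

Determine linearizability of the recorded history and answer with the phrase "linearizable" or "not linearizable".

linearizable

one valid linearization: op1, op2, op3, op4, op5, op6, op7, op8
1. op1 pop() → empty, leaving stack <>
2. op2 pop() → empty, leaving stack <>
3. op3 pop() → empty, leaving stack <>
4. op4 pop() → empty, leaving stack <>
5. op5 push(13), leaving stack <13>
6. op6 push(41), leaving stack <13,41>
7. op7 push(11), leaving stack <13,41,11>
8. op8 push(94), leaving stack <13,41,11,94>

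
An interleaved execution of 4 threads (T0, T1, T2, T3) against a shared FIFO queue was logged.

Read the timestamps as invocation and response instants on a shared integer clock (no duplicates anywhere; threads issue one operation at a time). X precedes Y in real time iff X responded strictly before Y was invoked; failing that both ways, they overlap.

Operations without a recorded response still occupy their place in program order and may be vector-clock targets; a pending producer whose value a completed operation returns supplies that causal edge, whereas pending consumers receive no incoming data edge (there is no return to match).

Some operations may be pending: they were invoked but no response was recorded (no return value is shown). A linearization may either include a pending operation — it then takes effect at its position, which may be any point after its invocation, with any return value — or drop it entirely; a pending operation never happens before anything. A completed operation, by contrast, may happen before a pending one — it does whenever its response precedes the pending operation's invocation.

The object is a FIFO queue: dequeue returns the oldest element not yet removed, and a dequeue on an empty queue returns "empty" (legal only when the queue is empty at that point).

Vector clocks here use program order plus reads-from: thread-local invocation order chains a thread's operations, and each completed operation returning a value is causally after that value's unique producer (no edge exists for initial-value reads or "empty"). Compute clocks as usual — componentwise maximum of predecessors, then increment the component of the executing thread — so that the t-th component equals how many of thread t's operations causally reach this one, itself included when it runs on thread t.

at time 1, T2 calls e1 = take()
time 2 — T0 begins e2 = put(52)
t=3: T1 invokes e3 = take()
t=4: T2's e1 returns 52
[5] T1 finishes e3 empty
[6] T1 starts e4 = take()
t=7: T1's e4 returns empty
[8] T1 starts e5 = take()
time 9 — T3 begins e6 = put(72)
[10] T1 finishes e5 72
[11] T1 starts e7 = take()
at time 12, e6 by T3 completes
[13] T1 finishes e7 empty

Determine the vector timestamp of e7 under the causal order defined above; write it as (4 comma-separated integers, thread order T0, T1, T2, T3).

(0, 4, 0, 1)

e6, invoked 9, has no incoming edges; only T3's bump applies → (0, 0, 0, 1)
e3, invoked 3, has no incoming edges; only T1's bump applies → (0, 1, 0, 0)
e2, invoked 2, has no incoming edges; only T0's bump applies → (1, 0, 0, 0)
VC(e4, invoked at 6): max of VC(e3)=(0, 1, 0, 0), then +1 on thread T1 → (0, 2, 0, 0)
VC(e1, invoked at 1): max of VC(e2)=(1, 0, 0, 0), then +1 on thread T2 → (1, 0, 1, 0)
VC(e5, invoked at 8): max of VC(e4)=(0, 2, 0, 0), VC(e6)=(0, 0, 0, 1), then +1 on thread T1 → (0, 3, 0, 1)
VC(e7, invoked at 11): max of VC(e5)=(0, 3, 0, 1), then +1 on thread T1 → (0, 4, 0, 1)
target: VC(e7) = (0, 4, 0, 1)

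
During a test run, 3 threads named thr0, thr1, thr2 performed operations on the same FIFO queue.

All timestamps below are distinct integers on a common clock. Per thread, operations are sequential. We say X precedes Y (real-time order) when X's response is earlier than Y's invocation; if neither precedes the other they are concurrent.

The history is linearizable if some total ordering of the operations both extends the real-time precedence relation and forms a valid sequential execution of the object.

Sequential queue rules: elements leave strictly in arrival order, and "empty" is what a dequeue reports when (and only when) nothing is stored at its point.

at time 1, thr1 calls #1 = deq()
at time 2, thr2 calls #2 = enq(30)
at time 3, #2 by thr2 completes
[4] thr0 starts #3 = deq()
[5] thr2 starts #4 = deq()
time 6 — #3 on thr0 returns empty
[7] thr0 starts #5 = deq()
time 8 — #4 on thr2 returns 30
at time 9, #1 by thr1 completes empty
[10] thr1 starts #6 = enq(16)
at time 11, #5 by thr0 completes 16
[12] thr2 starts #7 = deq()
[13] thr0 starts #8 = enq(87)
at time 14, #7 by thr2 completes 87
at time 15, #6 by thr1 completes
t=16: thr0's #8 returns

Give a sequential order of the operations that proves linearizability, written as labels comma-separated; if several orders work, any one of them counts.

after step 1 (#1 deq() → empty): queue <>
after step 2 (#2 enq(30)): queue <30>
after step 3 (#4 deq() → 30): queue <>
after step 4 (#3 deq() → empty): queue <>
after step 5 (#6 enq(16)): queue <16>
after step 6 (#5 deq() → 16): queue <>
after step 7 (#8 enq(87)): queue <87>
after step 8 (#7 deq() → 87): queue <>

#1, #2, #4, #3, #6, #5, #8, #7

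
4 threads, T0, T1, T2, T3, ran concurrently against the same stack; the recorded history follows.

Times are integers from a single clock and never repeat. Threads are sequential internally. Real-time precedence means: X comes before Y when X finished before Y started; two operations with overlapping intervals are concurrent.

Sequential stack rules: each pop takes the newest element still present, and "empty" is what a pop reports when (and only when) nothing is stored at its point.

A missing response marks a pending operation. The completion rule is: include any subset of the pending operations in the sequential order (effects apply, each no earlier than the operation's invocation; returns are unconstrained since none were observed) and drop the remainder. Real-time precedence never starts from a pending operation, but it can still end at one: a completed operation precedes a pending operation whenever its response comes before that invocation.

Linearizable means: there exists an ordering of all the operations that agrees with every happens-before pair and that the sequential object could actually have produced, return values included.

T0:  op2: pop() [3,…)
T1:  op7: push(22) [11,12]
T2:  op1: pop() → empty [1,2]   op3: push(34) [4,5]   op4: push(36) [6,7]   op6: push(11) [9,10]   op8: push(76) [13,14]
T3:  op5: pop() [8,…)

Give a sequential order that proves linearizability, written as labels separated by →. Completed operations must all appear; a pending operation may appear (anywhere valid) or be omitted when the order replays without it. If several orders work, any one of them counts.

op1 → op2 → op3 → op4 → op5 → op6 → op7 → op8

step 1: op1 pop() → empty — stack <>
step 2: op2 pop() (pending, included) — stack <>
step 3: op3 push(34) — stack <34>
step 4: op4 push(36) — stack <34,36>
step 5: op5 pop() (pending, included) — stack <34>
step 6: op6 push(11) — stack <34,11>
step 7: op7 push(22) — stack <34,11,22>
step 8: op8 push(76) — stack <34,11,22,76>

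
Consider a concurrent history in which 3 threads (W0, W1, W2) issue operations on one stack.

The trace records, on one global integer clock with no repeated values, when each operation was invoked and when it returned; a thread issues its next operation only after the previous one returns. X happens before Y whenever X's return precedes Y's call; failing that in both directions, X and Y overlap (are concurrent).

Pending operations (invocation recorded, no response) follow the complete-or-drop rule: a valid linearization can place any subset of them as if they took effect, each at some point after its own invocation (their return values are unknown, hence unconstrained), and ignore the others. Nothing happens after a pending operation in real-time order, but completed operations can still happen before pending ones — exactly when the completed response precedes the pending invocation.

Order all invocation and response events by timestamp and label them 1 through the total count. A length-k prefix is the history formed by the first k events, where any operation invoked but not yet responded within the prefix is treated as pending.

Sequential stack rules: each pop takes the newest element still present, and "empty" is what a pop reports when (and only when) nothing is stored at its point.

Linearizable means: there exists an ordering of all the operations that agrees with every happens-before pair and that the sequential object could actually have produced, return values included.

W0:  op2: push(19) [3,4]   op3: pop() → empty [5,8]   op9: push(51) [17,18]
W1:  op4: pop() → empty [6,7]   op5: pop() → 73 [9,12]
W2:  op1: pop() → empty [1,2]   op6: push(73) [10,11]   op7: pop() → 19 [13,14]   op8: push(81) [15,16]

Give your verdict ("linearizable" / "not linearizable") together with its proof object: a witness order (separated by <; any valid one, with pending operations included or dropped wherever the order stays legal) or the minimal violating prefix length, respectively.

not linearizable — minimal violating prefix: 8 events

already the first 8 events (up to op3's response at time 8) admit no linearization; the first 7 still do
2 orders of the 4 completed stack ops respect real time; none is legal
one such order, op1, op2, op3, op4, breaks at step 3 where op3 pop() → empty is illegal
one such order, op1, op2, op4, op3, breaks at step 3 where op4 pop() → empty is illegal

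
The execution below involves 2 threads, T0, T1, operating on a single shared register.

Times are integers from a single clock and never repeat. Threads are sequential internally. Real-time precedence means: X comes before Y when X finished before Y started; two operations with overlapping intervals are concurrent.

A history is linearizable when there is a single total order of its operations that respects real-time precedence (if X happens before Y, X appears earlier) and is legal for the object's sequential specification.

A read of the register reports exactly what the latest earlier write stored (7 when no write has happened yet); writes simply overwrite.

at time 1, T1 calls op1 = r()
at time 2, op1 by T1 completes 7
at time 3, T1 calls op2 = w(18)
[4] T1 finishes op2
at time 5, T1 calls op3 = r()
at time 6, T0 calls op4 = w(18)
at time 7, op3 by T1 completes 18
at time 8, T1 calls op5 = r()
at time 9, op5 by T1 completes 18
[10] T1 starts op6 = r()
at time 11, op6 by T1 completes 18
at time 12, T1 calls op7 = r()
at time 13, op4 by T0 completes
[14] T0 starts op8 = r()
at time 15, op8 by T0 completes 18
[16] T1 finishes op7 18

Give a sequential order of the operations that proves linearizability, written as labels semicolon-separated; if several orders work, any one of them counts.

op1; op2; op3; op4; op5; op6; op7; op8

1. op1 r() → 7, leaving value 7
2. op2 w(18), leaving value 18
3. op3 r() → 18, leaving value 18
4. op4 w(18), leaving value 18
5. op5 r() → 18, leaving value 18
6. op6 r() → 18, leaving value 18
7. op7 r() → 18, leaving value 18
8. op8 r() → 18, leaving value 18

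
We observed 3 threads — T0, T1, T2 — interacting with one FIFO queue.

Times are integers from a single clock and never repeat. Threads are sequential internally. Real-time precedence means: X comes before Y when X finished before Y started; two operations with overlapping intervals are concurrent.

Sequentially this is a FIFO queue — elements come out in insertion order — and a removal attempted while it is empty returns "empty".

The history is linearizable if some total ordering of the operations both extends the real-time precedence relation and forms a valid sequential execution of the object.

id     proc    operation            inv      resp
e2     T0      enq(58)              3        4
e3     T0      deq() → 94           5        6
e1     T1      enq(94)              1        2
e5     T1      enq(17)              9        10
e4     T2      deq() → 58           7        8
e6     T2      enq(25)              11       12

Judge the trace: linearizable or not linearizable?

witness order: e1, e2, e3, e4, e5, e6
after step 1 (e1 enq(94)): queue <94>
after step 2 (e2 enq(58)): queue <94,58>
after step 3 (e3 deq() → 94): queue <58>
after step 4 (e4 deq() → 58): queue <>
after step 5 (e5 enq(17)): queue <17>
after step 6 (e6 enq(25)): queue <17,25>

linearizable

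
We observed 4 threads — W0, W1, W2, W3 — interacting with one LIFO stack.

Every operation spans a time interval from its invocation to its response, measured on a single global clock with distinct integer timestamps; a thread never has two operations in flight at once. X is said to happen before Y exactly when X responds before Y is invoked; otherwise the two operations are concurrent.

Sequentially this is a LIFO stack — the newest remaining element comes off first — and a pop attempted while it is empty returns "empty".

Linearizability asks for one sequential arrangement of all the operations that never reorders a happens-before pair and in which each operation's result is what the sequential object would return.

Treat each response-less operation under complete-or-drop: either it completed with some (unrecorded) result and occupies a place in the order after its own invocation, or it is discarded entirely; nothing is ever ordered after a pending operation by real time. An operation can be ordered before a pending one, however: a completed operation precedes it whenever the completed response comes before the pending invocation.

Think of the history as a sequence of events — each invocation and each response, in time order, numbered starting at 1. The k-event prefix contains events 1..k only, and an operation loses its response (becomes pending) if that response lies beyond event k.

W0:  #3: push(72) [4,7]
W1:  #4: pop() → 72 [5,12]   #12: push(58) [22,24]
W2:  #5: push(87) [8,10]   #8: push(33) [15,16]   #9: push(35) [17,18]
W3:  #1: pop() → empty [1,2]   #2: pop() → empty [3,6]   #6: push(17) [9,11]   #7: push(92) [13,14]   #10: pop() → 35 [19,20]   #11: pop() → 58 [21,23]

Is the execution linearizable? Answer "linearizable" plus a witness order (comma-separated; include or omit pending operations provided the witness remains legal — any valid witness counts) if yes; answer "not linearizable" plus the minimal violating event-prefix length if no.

linearizable — witness: #1, #2, #3, #4, #5, #6, #7, #8, #9, #10, #12, #11

1. #1 pop() → empty, leaving stack <>
2. #2 pop() → empty, leaving stack <>
3. #3 push(72), leaving stack <72>
4. #4 pop() → 72, leaving stack <>
5. #5 push(87), leaving stack <87>
6. #6 push(17), leaving stack <87,17>
7. #7 push(92), leaving stack <87,17,92>
8. #8 push(33), leaving stack <87,17,92,33>
9. #9 push(35), leaving stack <87,17,92,33,35>
10. #10 pop() → 35, leaving stack <87,17,92,33>
11. #12 push(58), leaving stack <87,17,92,33,58>
12. #11 pop() → 58, leaving stack <87,17,92,33>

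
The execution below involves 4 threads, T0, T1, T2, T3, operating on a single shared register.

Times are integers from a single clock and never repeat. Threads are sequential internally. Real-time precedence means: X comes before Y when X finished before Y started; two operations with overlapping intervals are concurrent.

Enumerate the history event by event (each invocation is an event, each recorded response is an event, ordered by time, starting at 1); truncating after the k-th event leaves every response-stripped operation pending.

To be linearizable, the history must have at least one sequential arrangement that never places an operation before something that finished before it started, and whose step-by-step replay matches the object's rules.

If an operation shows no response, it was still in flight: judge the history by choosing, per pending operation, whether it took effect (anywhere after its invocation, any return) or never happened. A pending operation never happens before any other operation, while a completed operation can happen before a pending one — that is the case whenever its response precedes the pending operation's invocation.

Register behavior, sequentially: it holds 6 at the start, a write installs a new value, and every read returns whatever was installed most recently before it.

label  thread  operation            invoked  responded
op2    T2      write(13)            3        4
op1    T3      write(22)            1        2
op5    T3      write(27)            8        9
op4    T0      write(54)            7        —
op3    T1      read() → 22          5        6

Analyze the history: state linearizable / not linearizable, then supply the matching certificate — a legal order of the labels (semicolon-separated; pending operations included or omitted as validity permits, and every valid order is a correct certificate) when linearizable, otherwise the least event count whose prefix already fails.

not linearizable — minimal violating prefix: 6 events

events 1..5 are fine; event 6 — the response of op3 at time 6 — makes the prefix non-linearizable
exactly one order of the 3 completed ops respects real time; the register replay fails
take op1, op2, op3: step 3 already fails, because op3 read() → 22 cannot occur there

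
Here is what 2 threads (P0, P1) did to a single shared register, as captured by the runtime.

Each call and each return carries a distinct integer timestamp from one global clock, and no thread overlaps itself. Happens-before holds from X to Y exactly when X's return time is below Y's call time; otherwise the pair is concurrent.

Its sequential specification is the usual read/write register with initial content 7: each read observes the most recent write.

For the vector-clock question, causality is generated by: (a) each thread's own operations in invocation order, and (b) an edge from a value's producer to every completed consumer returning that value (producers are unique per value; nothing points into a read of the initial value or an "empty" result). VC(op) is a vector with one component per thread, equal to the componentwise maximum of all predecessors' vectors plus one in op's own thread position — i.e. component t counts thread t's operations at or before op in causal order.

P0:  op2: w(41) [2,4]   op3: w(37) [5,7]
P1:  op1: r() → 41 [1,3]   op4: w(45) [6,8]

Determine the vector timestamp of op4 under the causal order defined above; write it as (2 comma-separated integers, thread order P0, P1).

no predecessors for op2 (invoked 2): P0 increments from zero → (1, 0)
from VC(op2)=(1, 0), op1 (invoked 1) maxes components and bumps P1 → (1, 1)
from VC(op2)=(1, 0), op3 (invoked 5) maxes components and bumps P0 → (2, 0)
from VC(op1)=(1, 1), op4 (invoked 6) maxes components and bumps P1 → (1, 2)
target: VC(op4) = (1, 2)

(1, 2)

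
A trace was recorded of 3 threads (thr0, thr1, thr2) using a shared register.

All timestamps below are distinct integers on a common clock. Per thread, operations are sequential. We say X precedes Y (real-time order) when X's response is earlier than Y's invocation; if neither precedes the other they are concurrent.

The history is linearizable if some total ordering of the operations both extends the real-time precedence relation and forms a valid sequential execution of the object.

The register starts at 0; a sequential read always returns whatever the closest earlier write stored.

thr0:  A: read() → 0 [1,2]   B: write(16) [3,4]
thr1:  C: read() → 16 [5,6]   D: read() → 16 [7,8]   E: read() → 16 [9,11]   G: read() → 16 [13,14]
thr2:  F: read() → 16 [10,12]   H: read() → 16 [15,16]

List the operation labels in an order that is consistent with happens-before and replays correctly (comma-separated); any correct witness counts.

step 1: A read() → 0 — value 0
step 2: B write(16) — value 16
step 3: C read() → 16 — value 16
step 4: D read() → 16 — value 16
step 5: E read() → 16 — value 16
step 6: F read() → 16 — value 16
step 7: G read() → 16 — value 16
step 8: H read() → 16 — value 16

A, B, C, D, E, F, G, H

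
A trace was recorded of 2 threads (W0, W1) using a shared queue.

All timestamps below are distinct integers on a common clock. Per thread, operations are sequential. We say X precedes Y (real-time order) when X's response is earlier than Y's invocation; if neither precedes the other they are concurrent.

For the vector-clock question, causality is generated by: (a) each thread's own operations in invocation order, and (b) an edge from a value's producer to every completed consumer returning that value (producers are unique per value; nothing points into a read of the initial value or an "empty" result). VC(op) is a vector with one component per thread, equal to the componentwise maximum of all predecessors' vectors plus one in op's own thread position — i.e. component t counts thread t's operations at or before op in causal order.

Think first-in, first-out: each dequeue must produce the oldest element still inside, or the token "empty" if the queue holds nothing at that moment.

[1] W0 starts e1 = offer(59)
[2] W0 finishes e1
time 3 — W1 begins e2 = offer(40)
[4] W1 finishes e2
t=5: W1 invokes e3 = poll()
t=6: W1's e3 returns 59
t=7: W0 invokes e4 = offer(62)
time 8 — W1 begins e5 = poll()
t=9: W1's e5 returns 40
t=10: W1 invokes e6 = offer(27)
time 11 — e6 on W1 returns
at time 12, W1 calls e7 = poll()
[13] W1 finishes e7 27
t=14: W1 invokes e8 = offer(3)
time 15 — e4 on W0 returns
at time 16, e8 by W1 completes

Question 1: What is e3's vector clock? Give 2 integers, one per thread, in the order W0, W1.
(1, 2)

VC(e2, invoked at 3): no causal predecessors; +1 on W1 → (0, 1)
VC(e1, invoked at 1): no causal predecessors; +1 on W0 → (1, 0)
VC(e4, invoked at 7): max of VC(e1)=(1, 0), then +1 on thread W0 → (2, 0)
VC(e3, invoked at 5): max of VC(e1)=(1, 0), VC(e2)=(0, 1), then +1 on thread W1 → (1, 2)
VC(e5, invoked at 8): max of VC(e2)=(0, 1), VC(e3)=(1, 2), then +1 on thread W1 → (1, 3)
VC(e6, invoked at 10): max of VC(e5)=(1, 3), then +1 on thread W1 → (1, 4)
VC(e7, invoked at 12): max of VC(e6)=(1, 4), then +1 on thread W1 → (1, 5)
VC(e8, invoked at 14): max of VC(e7)=(1, 5), then +1 on thread W1 → (1, 6)
target: VC(e3) = (1, 2)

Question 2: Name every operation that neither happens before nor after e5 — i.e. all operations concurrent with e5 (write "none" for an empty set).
e4

overlap test against e5 [8,9]: concurrent iff the interval meets 8..9
e1 [1,2]: before
e2 [3,4]: before
e3 [5,6]: before
e4 [7,15]: concurrent
e6 [10,11]: after
e7 [12,13]: after
e8 [14,16]: after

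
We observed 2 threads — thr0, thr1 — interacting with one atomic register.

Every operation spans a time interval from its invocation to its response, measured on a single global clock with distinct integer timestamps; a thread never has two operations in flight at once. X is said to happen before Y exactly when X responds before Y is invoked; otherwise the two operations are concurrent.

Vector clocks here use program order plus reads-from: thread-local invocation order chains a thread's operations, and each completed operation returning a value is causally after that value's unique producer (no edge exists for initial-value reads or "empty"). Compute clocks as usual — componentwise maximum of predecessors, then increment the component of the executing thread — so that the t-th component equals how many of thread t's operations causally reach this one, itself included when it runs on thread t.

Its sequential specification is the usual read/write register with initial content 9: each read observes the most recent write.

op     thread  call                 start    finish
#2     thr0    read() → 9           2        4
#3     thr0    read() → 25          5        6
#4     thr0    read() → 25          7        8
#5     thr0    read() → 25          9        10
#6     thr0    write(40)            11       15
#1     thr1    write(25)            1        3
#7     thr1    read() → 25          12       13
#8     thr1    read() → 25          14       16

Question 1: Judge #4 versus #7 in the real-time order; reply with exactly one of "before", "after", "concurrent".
Answer: before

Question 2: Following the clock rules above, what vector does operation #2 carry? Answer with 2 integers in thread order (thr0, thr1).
Answer: (1, 0)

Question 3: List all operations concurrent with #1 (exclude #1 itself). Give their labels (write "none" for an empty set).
Answer: #2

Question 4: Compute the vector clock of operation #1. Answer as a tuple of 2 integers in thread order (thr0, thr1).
Answer: (0, 1)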